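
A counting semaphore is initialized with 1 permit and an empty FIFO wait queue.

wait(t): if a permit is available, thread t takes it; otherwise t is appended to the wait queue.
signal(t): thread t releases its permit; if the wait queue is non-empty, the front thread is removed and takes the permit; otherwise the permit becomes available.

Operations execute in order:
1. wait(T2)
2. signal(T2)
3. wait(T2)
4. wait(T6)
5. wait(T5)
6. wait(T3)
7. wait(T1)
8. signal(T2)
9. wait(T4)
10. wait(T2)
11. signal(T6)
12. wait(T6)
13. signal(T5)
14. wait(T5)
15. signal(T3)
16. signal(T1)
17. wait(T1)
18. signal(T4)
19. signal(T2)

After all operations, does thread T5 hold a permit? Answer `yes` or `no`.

Answer: no

Derivation:
Step 1: wait(T2) -> count=0 queue=[] holders={T2}
Step 2: signal(T2) -> count=1 queue=[] holders={none}
Step 3: wait(T2) -> count=0 queue=[] holders={T2}
Step 4: wait(T6) -> count=0 queue=[T6] holders={T2}
Step 5: wait(T5) -> count=0 queue=[T6,T5] holders={T2}
Step 6: wait(T3) -> count=0 queue=[T6,T5,T3] holders={T2}
Step 7: wait(T1) -> count=0 queue=[T6,T5,T3,T1] holders={T2}
Step 8: signal(T2) -> count=0 queue=[T5,T3,T1] holders={T6}
Step 9: wait(T4) -> count=0 queue=[T5,T3,T1,T4] holders={T6}
Step 10: wait(T2) -> count=0 queue=[T5,T3,T1,T4,T2] holders={T6}
Step 11: signal(T6) -> count=0 queue=[T3,T1,T4,T2] holders={T5}
Step 12: wait(T6) -> count=0 queue=[T3,T1,T4,T2,T6] holders={T5}
Step 13: signal(T5) -> count=0 queue=[T1,T4,T2,T6] holders={T3}
Step 14: wait(T5) -> count=0 queue=[T1,T4,T2,T6,T5] holders={T3}
Step 15: signal(T3) -> count=0 queue=[T4,T2,T6,T5] holders={T1}
Step 16: signal(T1) -> count=0 queue=[T2,T6,T5] holders={T4}
Step 17: wait(T1) -> count=0 queue=[T2,T6,T5,T1] holders={T4}
Step 18: signal(T4) -> count=0 queue=[T6,T5,T1] holders={T2}
Step 19: signal(T2) -> count=0 queue=[T5,T1] holders={T6}
Final holders: {T6} -> T5 not in holders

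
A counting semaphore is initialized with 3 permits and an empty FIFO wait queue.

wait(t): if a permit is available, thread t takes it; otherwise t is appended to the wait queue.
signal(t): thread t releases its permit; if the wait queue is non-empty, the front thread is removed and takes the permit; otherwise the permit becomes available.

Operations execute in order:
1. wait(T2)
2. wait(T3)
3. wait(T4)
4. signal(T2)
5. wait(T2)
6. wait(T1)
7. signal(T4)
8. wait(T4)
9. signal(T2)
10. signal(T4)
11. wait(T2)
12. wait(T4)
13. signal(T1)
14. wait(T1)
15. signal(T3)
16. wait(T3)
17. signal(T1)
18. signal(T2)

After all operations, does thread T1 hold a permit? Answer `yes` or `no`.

Answer: no

Derivation:
Step 1: wait(T2) -> count=2 queue=[] holders={T2}
Step 2: wait(T3) -> count=1 queue=[] holders={T2,T3}
Step 3: wait(T4) -> count=0 queue=[] holders={T2,T3,T4}
Step 4: signal(T2) -> count=1 queue=[] holders={T3,T4}
Step 5: wait(T2) -> count=0 queue=[] holders={T2,T3,T4}
Step 6: wait(T1) -> count=0 queue=[T1] holders={T2,T3,T4}
Step 7: signal(T4) -> count=0 queue=[] holders={T1,T2,T3}
Step 8: wait(T4) -> count=0 queue=[T4] holders={T1,T2,T3}
Step 9: signal(T2) -> count=0 queue=[] holders={T1,T3,T4}
Step 10: signal(T4) -> count=1 queue=[] holders={T1,T3}
Step 11: wait(T2) -> count=0 queue=[] holders={T1,T2,T3}
Step 12: wait(T4) -> count=0 queue=[T4] holders={T1,T2,T3}
Step 13: signal(T1) -> count=0 queue=[] holders={T2,T3,T4}
Step 14: wait(T1) -> count=0 queue=[T1] holders={T2,T3,T4}
Step 15: signal(T3) -> count=0 queue=[] holders={T1,T2,T4}
Step 16: wait(T3) -> count=0 queue=[T3] holders={T1,T2,T4}
Step 17: signal(T1) -> count=0 queue=[] holders={T2,T3,T4}
Step 18: signal(T2) -> count=1 queue=[] holders={T3,T4}
Final holders: {T3,T4} -> T1 not in holders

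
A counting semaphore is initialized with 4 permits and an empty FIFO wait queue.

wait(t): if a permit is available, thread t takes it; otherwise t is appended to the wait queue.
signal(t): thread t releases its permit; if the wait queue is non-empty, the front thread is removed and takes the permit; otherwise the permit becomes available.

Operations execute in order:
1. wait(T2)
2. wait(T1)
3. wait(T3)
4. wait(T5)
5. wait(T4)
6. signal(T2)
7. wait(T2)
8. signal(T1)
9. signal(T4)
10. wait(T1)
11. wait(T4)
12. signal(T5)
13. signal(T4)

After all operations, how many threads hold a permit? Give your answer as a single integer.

Step 1: wait(T2) -> count=3 queue=[] holders={T2}
Step 2: wait(T1) -> count=2 queue=[] holders={T1,T2}
Step 3: wait(T3) -> count=1 queue=[] holders={T1,T2,T3}
Step 4: wait(T5) -> count=0 queue=[] holders={T1,T2,T3,T5}
Step 5: wait(T4) -> count=0 queue=[T4] holders={T1,T2,T3,T5}
Step 6: signal(T2) -> count=0 queue=[] holders={T1,T3,T4,T5}
Step 7: wait(T2) -> count=0 queue=[T2] holders={T1,T3,T4,T5}
Step 8: signal(T1) -> count=0 queue=[] holders={T2,T3,T4,T5}
Step 9: signal(T4) -> count=1 queue=[] holders={T2,T3,T5}
Step 10: wait(T1) -> count=0 queue=[] holders={T1,T2,T3,T5}
Step 11: wait(T4) -> count=0 queue=[T4] holders={T1,T2,T3,T5}
Step 12: signal(T5) -> count=0 queue=[] holders={T1,T2,T3,T4}
Step 13: signal(T4) -> count=1 queue=[] holders={T1,T2,T3}
Final holders: {T1,T2,T3} -> 3 thread(s)

Answer: 3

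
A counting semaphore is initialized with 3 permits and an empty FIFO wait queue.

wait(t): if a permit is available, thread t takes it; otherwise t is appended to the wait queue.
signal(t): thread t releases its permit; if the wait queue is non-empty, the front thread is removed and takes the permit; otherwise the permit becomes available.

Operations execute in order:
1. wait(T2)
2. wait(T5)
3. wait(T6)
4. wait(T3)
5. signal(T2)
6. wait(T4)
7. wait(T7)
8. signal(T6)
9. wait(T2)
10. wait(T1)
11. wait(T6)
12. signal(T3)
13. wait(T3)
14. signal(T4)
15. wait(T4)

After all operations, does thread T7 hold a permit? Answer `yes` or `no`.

Step 1: wait(T2) -> count=2 queue=[] holders={T2}
Step 2: wait(T5) -> count=1 queue=[] holders={T2,T5}
Step 3: wait(T6) -> count=0 queue=[] holders={T2,T5,T6}
Step 4: wait(T3) -> count=0 queue=[T3] holders={T2,T5,T6}
Step 5: signal(T2) -> count=0 queue=[] holders={T3,T5,T6}
Step 6: wait(T4) -> count=0 queue=[T4] holders={T3,T5,T6}
Step 7: wait(T7) -> count=0 queue=[T4,T7] holders={T3,T5,T6}
Step 8: signal(T6) -> count=0 queue=[T7] holders={T3,T4,T5}
Step 9: wait(T2) -> count=0 queue=[T7,T2] holders={T3,T4,T5}
Step 10: wait(T1) -> count=0 queue=[T7,T2,T1] holders={T3,T4,T5}
Step 11: wait(T6) -> count=0 queue=[T7,T2,T1,T6] holders={T3,T4,T5}
Step 12: signal(T3) -> count=0 queue=[T2,T1,T6] holders={T4,T5,T7}
Step 13: wait(T3) -> count=0 queue=[T2,T1,T6,T3] holders={T4,T5,T7}
Step 14: signal(T4) -> count=0 queue=[T1,T6,T3] holders={T2,T5,T7}
Step 15: wait(T4) -> count=0 queue=[T1,T6,T3,T4] holders={T2,T5,T7}
Final holders: {T2,T5,T7} -> T7 in holders

Answer: yes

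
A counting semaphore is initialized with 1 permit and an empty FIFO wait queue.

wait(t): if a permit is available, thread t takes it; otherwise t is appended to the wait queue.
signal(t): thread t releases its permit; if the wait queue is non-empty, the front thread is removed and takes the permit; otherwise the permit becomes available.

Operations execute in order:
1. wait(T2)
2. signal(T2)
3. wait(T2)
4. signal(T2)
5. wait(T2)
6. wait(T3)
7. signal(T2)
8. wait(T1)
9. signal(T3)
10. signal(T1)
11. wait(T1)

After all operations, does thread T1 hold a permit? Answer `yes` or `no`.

Answer: yes

Derivation:
Step 1: wait(T2) -> count=0 queue=[] holders={T2}
Step 2: signal(T2) -> count=1 queue=[] holders={none}
Step 3: wait(T2) -> count=0 queue=[] holders={T2}
Step 4: signal(T2) -> count=1 queue=[] holders={none}
Step 5: wait(T2) -> count=0 queue=[] holders={T2}
Step 6: wait(T3) -> count=0 queue=[T3] holders={T2}
Step 7: signal(T2) -> count=0 queue=[] holders={T3}
Step 8: wait(T1) -> count=0 queue=[T1] holders={T3}
Step 9: signal(T3) -> count=0 queue=[] holders={T1}
Step 10: signal(T1) -> count=1 queue=[] holders={none}
Step 11: wait(T1) -> count=0 queue=[] holders={T1}
Final holders: {T1} -> T1 in holders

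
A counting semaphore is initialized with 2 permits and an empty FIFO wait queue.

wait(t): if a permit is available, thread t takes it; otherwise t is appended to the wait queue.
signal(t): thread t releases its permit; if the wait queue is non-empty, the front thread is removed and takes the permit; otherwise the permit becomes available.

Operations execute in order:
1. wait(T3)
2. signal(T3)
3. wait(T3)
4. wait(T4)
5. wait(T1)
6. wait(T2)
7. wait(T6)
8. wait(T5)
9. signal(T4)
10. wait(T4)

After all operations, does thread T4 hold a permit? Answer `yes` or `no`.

Answer: no

Derivation:
Step 1: wait(T3) -> count=1 queue=[] holders={T3}
Step 2: signal(T3) -> count=2 queue=[] holders={none}
Step 3: wait(T3) -> count=1 queue=[] holders={T3}
Step 4: wait(T4) -> count=0 queue=[] holders={T3,T4}
Step 5: wait(T1) -> count=0 queue=[T1] holders={T3,T4}
Step 6: wait(T2) -> count=0 queue=[T1,T2] holders={T3,T4}
Step 7: wait(T6) -> count=0 queue=[T1,T2,T6] holders={T3,T4}
Step 8: wait(T5) -> count=0 queue=[T1,T2,T6,T5] holders={T3,T4}
Step 9: signal(T4) -> count=0 queue=[T2,T6,T5] holders={T1,T3}
Step 10: wait(T4) -> count=0 queue=[T2,T6,T5,T4] holders={T1,T3}
Final holders: {T1,T3} -> T4 not in holders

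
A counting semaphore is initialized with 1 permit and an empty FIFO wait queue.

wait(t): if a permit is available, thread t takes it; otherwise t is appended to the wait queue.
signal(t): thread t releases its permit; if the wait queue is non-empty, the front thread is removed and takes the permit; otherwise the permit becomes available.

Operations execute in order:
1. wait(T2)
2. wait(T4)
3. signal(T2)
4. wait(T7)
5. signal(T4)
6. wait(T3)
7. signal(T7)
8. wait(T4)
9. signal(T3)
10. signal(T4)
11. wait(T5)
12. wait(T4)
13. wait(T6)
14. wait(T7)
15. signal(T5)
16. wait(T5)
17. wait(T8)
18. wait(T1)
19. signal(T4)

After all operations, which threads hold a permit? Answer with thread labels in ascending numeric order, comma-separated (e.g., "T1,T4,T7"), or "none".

Answer: T6

Derivation:
Step 1: wait(T2) -> count=0 queue=[] holders={T2}
Step 2: wait(T4) -> count=0 queue=[T4] holders={T2}
Step 3: signal(T2) -> count=0 queue=[] holders={T4}
Step 4: wait(T7) -> count=0 queue=[T7] holders={T4}
Step 5: signal(T4) -> count=0 queue=[] holders={T7}
Step 6: wait(T3) -> count=0 queue=[T3] holders={T7}
Step 7: signal(T7) -> count=0 queue=[] holders={T3}
Step 8: wait(T4) -> count=0 queue=[T4] holders={T3}
Step 9: signal(T3) -> count=0 queue=[] holders={T4}
Step 10: signal(T4) -> count=1 queue=[] holders={none}
Step 11: wait(T5) -> count=0 queue=[] holders={T5}
Step 12: wait(T4) -> count=0 queue=[T4] holders={T5}
Step 13: wait(T6) -> count=0 queue=[T4,T6] holders={T5}
Step 14: wait(T7) -> count=0 queue=[T4,T6,T7] holders={T5}
Step 15: signal(T5) -> count=0 queue=[T6,T7] holders={T4}
Step 16: wait(T5) -> count=0 queue=[T6,T7,T5] holders={T4}
Step 17: wait(T8) -> count=0 queue=[T6,T7,T5,T8] holders={T4}
Step 18: wait(T1) -> count=0 queue=[T6,T7,T5,T8,T1] holders={T4}
Step 19: signal(T4) -> count=0 queue=[T7,T5,T8,T1] holders={T6}
Final holders: T6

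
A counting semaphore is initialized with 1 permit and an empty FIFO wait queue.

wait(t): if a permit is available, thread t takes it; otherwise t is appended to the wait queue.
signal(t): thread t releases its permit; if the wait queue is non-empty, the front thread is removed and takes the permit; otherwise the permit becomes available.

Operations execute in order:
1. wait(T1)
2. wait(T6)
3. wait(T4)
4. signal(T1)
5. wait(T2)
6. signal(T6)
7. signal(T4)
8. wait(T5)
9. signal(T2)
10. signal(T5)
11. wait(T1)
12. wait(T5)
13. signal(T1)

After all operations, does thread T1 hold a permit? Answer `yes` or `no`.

Answer: no

Derivation:
Step 1: wait(T1) -> count=0 queue=[] holders={T1}
Step 2: wait(T6) -> count=0 queue=[T6] holders={T1}
Step 3: wait(T4) -> count=0 queue=[T6,T4] holders={T1}
Step 4: signal(T1) -> count=0 queue=[T4] holders={T6}
Step 5: wait(T2) -> count=0 queue=[T4,T2] holders={T6}
Step 6: signal(T6) -> count=0 queue=[T2] holders={T4}
Step 7: signal(T4) -> count=0 queue=[] holders={T2}
Step 8: wait(T5) -> count=0 queue=[T5] holders={T2}
Step 9: signal(T2) -> count=0 queue=[] holders={T5}
Step 10: signal(T5) -> count=1 queue=[] holders={none}
Step 11: wait(T1) -> count=0 queue=[] holders={T1}
Step 12: wait(T5) -> count=0 queue=[T5] holders={T1}
Step 13: signal(T1) -> count=0 queue=[] holders={T5}
Final holders: {T5} -> T1 not in holders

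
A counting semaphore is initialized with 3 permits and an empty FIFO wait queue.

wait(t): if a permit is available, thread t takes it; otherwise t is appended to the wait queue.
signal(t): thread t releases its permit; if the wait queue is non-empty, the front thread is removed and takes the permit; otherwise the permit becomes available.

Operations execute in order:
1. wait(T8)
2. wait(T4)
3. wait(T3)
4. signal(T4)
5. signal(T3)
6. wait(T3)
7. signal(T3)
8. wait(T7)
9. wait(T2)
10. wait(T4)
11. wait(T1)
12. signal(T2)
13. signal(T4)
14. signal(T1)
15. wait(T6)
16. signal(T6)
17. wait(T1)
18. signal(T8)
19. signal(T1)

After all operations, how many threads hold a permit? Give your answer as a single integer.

Answer: 1

Derivation:
Step 1: wait(T8) -> count=2 queue=[] holders={T8}
Step 2: wait(T4) -> count=1 queue=[] holders={T4,T8}
Step 3: wait(T3) -> count=0 queue=[] holders={T3,T4,T8}
Step 4: signal(T4) -> count=1 queue=[] holders={T3,T8}
Step 5: signal(T3) -> count=2 queue=[] holders={T8}
Step 6: wait(T3) -> count=1 queue=[] holders={T3,T8}
Step 7: signal(T3) -> count=2 queue=[] holders={T8}
Step 8: wait(T7) -> count=1 queue=[] holders={T7,T8}
Step 9: wait(T2) -> count=0 queue=[] holders={T2,T7,T8}
Step 10: wait(T4) -> count=0 queue=[T4] holders={T2,T7,T8}
Step 11: wait(T1) -> count=0 queue=[T4,T1] holders={T2,T7,T8}
Step 12: signal(T2) -> count=0 queue=[T1] holders={T4,T7,T8}
Step 13: signal(T4) -> count=0 queue=[] holders={T1,T7,T8}
Step 14: signal(T1) -> count=1 queue=[] holders={T7,T8}
Step 15: wait(T6) -> count=0 queue=[] holders={T6,T7,T8}
Step 16: signal(T6) -> count=1 queue=[] holders={T7,T8}
Step 17: wait(T1) -> count=0 queue=[] holders={T1,T7,T8}
Step 18: signal(T8) -> count=1 queue=[] holders={T1,T7}
Step 19: signal(T1) -> count=2 queue=[] holders={T7}
Final holders: {T7} -> 1 thread(s)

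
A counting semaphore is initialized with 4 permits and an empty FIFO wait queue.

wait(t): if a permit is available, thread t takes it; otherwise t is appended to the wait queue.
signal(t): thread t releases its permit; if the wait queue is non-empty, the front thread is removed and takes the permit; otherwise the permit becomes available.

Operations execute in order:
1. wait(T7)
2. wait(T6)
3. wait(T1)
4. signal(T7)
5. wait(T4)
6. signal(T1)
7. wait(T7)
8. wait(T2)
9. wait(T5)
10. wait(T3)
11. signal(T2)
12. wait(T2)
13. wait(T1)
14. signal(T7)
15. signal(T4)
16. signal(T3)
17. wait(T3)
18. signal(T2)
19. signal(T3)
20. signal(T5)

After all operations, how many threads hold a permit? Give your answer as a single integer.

Answer: 2

Derivation:
Step 1: wait(T7) -> count=3 queue=[] holders={T7}
Step 2: wait(T6) -> count=2 queue=[] holders={T6,T7}
Step 3: wait(T1) -> count=1 queue=[] holders={T1,T6,T7}
Step 4: signal(T7) -> count=2 queue=[] holders={T1,T6}
Step 5: wait(T4) -> count=1 queue=[] holders={T1,T4,T6}
Step 6: signal(T1) -> count=2 queue=[] holders={T4,T6}
Step 7: wait(T7) -> count=1 queue=[] holders={T4,T6,T7}
Step 8: wait(T2) -> count=0 queue=[] holders={T2,T4,T6,T7}
Step 9: wait(T5) -> count=0 queue=[T5] holders={T2,T4,T6,T7}
Step 10: wait(T3) -> count=0 queue=[T5,T3] holders={T2,T4,T6,T7}
Step 11: signal(T2) -> count=0 queue=[T3] holders={T4,T5,T6,T7}
Step 12: wait(T2) -> count=0 queue=[T3,T2] holders={T4,T5,T6,T7}
Step 13: wait(T1) -> count=0 queue=[T3,T2,T1] holders={T4,T5,T6,T7}
Step 14: signal(T7) -> count=0 queue=[T2,T1] holders={T3,T4,T5,T6}
Step 15: signal(T4) -> count=0 queue=[T1] holders={T2,T3,T5,T6}
Step 16: signal(T3) -> count=0 queue=[] holders={T1,T2,T5,T6}
Step 17: wait(T3) -> count=0 queue=[T3] holders={T1,T2,T5,T6}
Step 18: signal(T2) -> count=0 queue=[] holders={T1,T3,T5,T6}
Step 19: signal(T3) -> count=1 queue=[] holders={T1,T5,T6}
Step 20: signal(T5) -> count=2 queue=[] holders={T1,T6}
Final holders: {T1,T6} -> 2 thread(s)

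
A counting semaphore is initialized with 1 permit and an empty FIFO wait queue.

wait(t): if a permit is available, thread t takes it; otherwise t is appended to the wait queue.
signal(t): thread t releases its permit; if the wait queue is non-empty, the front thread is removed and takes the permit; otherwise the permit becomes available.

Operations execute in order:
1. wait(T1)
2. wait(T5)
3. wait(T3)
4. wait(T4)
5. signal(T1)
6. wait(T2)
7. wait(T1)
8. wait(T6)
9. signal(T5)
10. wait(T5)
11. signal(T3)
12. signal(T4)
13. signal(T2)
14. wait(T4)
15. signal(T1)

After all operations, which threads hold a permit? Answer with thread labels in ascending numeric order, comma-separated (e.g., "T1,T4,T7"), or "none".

Answer: T6

Derivation:
Step 1: wait(T1) -> count=0 queue=[] holders={T1}
Step 2: wait(T5) -> count=0 queue=[T5] holders={T1}
Step 3: wait(T3) -> count=0 queue=[T5,T3] holders={T1}
Step 4: wait(T4) -> count=0 queue=[T5,T3,T4] holders={T1}
Step 5: signal(T1) -> count=0 queue=[T3,T4] holders={T5}
Step 6: wait(T2) -> count=0 queue=[T3,T4,T2] holders={T5}
Step 7: wait(T1) -> count=0 queue=[T3,T4,T2,T1] holders={T5}
Step 8: wait(T6) -> count=0 queue=[T3,T4,T2,T1,T6] holders={T5}
Step 9: signal(T5) -> count=0 queue=[T4,T2,T1,T6] holders={T3}
Step 10: wait(T5) -> count=0 queue=[T4,T2,T1,T6,T5] holders={T3}
Step 11: signal(T3) -> count=0 queue=[T2,T1,T6,T5] holders={T4}
Step 12: signal(T4) -> count=0 queue=[T1,T6,T5] holders={T2}
Step 13: signal(T2) -> count=0 queue=[T6,T5] holders={T1}
Step 14: wait(T4) -> count=0 queue=[T6,T5,T4] holders={T1}
Step 15: signal(T1) -> count=0 queue=[T5,T4] holders={T6}
Final holders: T6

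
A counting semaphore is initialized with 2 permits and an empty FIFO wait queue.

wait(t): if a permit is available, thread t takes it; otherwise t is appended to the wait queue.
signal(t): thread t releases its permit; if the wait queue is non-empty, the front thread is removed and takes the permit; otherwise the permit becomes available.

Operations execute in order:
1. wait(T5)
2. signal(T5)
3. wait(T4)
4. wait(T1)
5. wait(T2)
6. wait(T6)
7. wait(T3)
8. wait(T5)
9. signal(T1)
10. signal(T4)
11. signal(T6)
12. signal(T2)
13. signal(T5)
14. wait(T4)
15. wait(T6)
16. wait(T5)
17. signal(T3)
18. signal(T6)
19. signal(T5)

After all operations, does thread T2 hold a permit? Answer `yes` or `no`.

Answer: no

Derivation:
Step 1: wait(T5) -> count=1 queue=[] holders={T5}
Step 2: signal(T5) -> count=2 queue=[] holders={none}
Step 3: wait(T4) -> count=1 queue=[] holders={T4}
Step 4: wait(T1) -> count=0 queue=[] holders={T1,T4}
Step 5: wait(T2) -> count=0 queue=[T2] holders={T1,T4}
Step 6: wait(T6) -> count=0 queue=[T2,T6] holders={T1,T4}
Step 7: wait(T3) -> count=0 queue=[T2,T6,T3] holders={T1,T4}
Step 8: wait(T5) -> count=0 queue=[T2,T6,T3,T5] holders={T1,T4}
Step 9: signal(T1) -> count=0 queue=[T6,T3,T5] holders={T2,T4}
Step 10: signal(T4) -> count=0 queue=[T3,T5] holders={T2,T6}
Step 11: signal(T6) -> count=0 queue=[T5] holders={T2,T3}
Step 12: signal(T2) -> count=0 queue=[] holders={T3,T5}
Step 13: signal(T5) -> count=1 queue=[] holders={T3}
Step 14: wait(T4) -> count=0 queue=[] holders={T3,T4}
Step 15: wait(T6) -> count=0 queue=[T6] holders={T3,T4}
Step 16: wait(T5) -> count=0 queue=[T6,T5] holders={T3,T4}
Step 17: signal(T3) -> count=0 queue=[T5] holders={T4,T6}
Step 18: signal(T6) -> count=0 queue=[] holders={T4,T5}
Step 19: signal(T5) -> count=1 queue=[] holders={T4}
Final holders: {T4} -> T2 not in holders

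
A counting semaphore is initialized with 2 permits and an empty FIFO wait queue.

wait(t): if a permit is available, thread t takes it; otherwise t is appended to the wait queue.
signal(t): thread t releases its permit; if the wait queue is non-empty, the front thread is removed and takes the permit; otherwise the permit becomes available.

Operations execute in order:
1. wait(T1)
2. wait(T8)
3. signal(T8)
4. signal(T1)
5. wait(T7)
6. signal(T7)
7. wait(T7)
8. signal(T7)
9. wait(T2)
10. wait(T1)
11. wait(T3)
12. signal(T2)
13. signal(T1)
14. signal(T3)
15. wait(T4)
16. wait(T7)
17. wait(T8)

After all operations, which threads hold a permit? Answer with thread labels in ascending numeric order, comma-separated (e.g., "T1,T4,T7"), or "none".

Answer: T4,T7

Derivation:
Step 1: wait(T1) -> count=1 queue=[] holders={T1}
Step 2: wait(T8) -> count=0 queue=[] holders={T1,T8}
Step 3: signal(T8) -> count=1 queue=[] holders={T1}
Step 4: signal(T1) -> count=2 queue=[] holders={none}
Step 5: wait(T7) -> count=1 queue=[] holders={T7}
Step 6: signal(T7) -> count=2 queue=[] holders={none}
Step 7: wait(T7) -> count=1 queue=[] holders={T7}
Step 8: signal(T7) -> count=2 queue=[] holders={none}
Step 9: wait(T2) -> count=1 queue=[] holders={T2}
Step 10: wait(T1) -> count=0 queue=[] holders={T1,T2}
Step 11: wait(T3) -> count=0 queue=[T3] holders={T1,T2}
Step 12: signal(T2) -> count=0 queue=[] holders={T1,T3}
Step 13: signal(T1) -> count=1 queue=[] holders={T3}
Step 14: signal(T3) -> count=2 queue=[] holders={none}
Step 15: wait(T4) -> count=1 queue=[] holders={T4}
Step 16: wait(T7) -> count=0 queue=[] holders={T4,T7}
Step 17: wait(T8) -> count=0 queue=[T8] holders={T4,T7}
Final holders: T4,T7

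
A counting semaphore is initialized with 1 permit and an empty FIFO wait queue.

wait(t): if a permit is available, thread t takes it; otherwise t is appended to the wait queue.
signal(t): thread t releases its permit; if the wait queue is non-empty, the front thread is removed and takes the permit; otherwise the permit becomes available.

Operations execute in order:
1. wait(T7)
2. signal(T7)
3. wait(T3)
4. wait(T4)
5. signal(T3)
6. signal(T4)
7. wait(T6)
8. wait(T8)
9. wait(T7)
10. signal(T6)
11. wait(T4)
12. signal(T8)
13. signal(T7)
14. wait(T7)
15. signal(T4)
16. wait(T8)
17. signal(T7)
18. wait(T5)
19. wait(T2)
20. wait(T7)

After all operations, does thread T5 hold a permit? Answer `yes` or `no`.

Answer: no

Derivation:
Step 1: wait(T7) -> count=0 queue=[] holders={T7}
Step 2: signal(T7) -> count=1 queue=[] holders={none}
Step 3: wait(T3) -> count=0 queue=[] holders={T3}
Step 4: wait(T4) -> count=0 queue=[T4] holders={T3}
Step 5: signal(T3) -> count=0 queue=[] holders={T4}
Step 6: signal(T4) -> count=1 queue=[] holders={none}
Step 7: wait(T6) -> count=0 queue=[] holders={T6}
Step 8: wait(T8) -> count=0 queue=[T8] holders={T6}
Step 9: wait(T7) -> count=0 queue=[T8,T7] holders={T6}
Step 10: signal(T6) -> count=0 queue=[T7] holders={T8}
Step 11: wait(T4) -> count=0 queue=[T7,T4] holders={T8}
Step 12: signal(T8) -> count=0 queue=[T4] holders={T7}
Step 13: signal(T7) -> count=0 queue=[] holders={T4}
Step 14: wait(T7) -> count=0 queue=[T7] holders={T4}
Step 15: signal(T4) -> count=0 queue=[] holders={T7}
Step 16: wait(T8) -> count=0 queue=[T8] holders={T7}
Step 17: signal(T7) -> count=0 queue=[] holders={T8}
Step 18: wait(T5) -> count=0 queue=[T5] holders={T8}
Step 19: wait(T2) -> count=0 queue=[T5,T2] holders={T8}
Step 20: wait(T7) -> count=0 queue=[T5,T2,T7] holders={T8}
Final holders: {T8} -> T5 not in holders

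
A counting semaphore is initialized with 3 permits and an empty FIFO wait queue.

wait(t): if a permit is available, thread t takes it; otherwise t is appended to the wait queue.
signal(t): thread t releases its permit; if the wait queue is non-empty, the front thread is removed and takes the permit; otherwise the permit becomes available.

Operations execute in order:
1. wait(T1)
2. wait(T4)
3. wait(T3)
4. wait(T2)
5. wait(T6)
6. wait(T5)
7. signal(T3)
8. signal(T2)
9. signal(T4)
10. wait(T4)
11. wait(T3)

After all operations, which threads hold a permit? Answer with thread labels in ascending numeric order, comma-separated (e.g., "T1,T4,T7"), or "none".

Step 1: wait(T1) -> count=2 queue=[] holders={T1}
Step 2: wait(T4) -> count=1 queue=[] holders={T1,T4}
Step 3: wait(T3) -> count=0 queue=[] holders={T1,T3,T4}
Step 4: wait(T2) -> count=0 queue=[T2] holders={T1,T3,T4}
Step 5: wait(T6) -> count=0 queue=[T2,T6] holders={T1,T3,T4}
Step 6: wait(T5) -> count=0 queue=[T2,T6,T5] holders={T1,T3,T4}
Step 7: signal(T3) -> count=0 queue=[T6,T5] holders={T1,T2,T4}
Step 8: signal(T2) -> count=0 queue=[T5] holders={T1,T4,T6}
Step 9: signal(T4) -> count=0 queue=[] holders={T1,T5,T6}
Step 10: wait(T4) -> count=0 queue=[T4] holders={T1,T5,T6}
Step 11: wait(T3) -> count=0 queue=[T4,T3] holders={T1,T5,T6}
Final holders: T1,T5,T6

Answer: T1,T5,T6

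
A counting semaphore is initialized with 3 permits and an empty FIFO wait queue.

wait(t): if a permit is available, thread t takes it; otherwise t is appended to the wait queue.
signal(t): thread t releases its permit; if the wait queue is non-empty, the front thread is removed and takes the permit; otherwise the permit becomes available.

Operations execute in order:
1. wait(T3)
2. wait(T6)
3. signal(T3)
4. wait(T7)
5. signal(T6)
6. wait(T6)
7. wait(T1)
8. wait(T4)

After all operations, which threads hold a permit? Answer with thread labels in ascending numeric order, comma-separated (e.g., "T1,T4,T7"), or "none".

Answer: T1,T6,T7

Derivation:
Step 1: wait(T3) -> count=2 queue=[] holders={T3}
Step 2: wait(T6) -> count=1 queue=[] holders={T3,T6}
Step 3: signal(T3) -> count=2 queue=[] holders={T6}
Step 4: wait(T7) -> count=1 queue=[] holders={T6,T7}
Step 5: signal(T6) -> count=2 queue=[] holders={T7}
Step 6: wait(T6) -> count=1 queue=[] holders={T6,T7}
Step 7: wait(T1) -> count=0 queue=[] holders={T1,T6,T7}
Step 8: wait(T4) -> count=0 queue=[T4] holders={T1,T6,T7}
Final holders: T1,T6,T7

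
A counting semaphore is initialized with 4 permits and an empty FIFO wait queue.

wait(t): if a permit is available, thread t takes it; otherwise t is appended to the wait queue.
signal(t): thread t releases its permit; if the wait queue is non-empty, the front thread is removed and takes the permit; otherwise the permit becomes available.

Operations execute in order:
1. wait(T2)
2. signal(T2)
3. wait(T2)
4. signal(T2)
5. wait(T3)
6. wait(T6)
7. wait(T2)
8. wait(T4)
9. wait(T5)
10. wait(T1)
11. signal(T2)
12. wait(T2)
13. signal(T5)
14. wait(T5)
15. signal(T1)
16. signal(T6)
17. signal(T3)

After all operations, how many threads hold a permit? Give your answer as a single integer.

Answer: 3

Derivation:
Step 1: wait(T2) -> count=3 queue=[] holders={T2}
Step 2: signal(T2) -> count=4 queue=[] holders={none}
Step 3: wait(T2) -> count=3 queue=[] holders={T2}
Step 4: signal(T2) -> count=4 queue=[] holders={none}
Step 5: wait(T3) -> count=3 queue=[] holders={T3}
Step 6: wait(T6) -> count=2 queue=[] holders={T3,T6}
Step 7: wait(T2) -> count=1 queue=[] holders={T2,T3,T6}
Step 8: wait(T4) -> count=0 queue=[] holders={T2,T3,T4,T6}
Step 9: wait(T5) -> count=0 queue=[T5] holders={T2,T3,T4,T6}
Step 10: wait(T1) -> count=0 queue=[T5,T1] holders={T2,T3,T4,T6}
Step 11: signal(T2) -> count=0 queue=[T1] holders={T3,T4,T5,T6}
Step 12: wait(T2) -> count=0 queue=[T1,T2] holders={T3,T4,T5,T6}
Step 13: signal(T5) -> count=0 queue=[T2] holders={T1,T3,T4,T6}
Step 14: wait(T5) -> count=0 queue=[T2,T5] holders={T1,T3,T4,T6}
Step 15: signal(T1) -> count=0 queue=[T5] holders={T2,T3,T4,T6}
Step 16: signal(T6) -> count=0 queue=[] holders={T2,T3,T4,T5}
Step 17: signal(T3) -> count=1 queue=[] holders={T2,T4,T5}
Final holders: {T2,T4,T5} -> 3 thread(s)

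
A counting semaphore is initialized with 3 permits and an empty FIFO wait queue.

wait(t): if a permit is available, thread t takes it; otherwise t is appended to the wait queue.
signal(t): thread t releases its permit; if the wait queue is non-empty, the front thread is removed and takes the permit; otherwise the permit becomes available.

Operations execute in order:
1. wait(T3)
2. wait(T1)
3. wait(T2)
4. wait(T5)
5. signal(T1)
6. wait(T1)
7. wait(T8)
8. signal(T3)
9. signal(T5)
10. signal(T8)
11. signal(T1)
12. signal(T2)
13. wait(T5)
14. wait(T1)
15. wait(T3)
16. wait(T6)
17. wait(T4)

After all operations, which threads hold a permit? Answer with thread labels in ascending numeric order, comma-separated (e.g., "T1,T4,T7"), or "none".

Answer: T1,T3,T5

Derivation:
Step 1: wait(T3) -> count=2 queue=[] holders={T3}
Step 2: wait(T1) -> count=1 queue=[] holders={T1,T3}
Step 3: wait(T2) -> count=0 queue=[] holders={T1,T2,T3}
Step 4: wait(T5) -> count=0 queue=[T5] holders={T1,T2,T3}
Step 5: signal(T1) -> count=0 queue=[] holders={T2,T3,T5}
Step 6: wait(T1) -> count=0 queue=[T1] holders={T2,T3,T5}
Step 7: wait(T8) -> count=0 queue=[T1,T8] holders={T2,T3,T5}
Step 8: signal(T3) -> count=0 queue=[T8] holders={T1,T2,T5}
Step 9: signal(T5) -> count=0 queue=[] holders={T1,T2,T8}
Step 10: signal(T8) -> count=1 queue=[] holders={T1,T2}
Step 11: signal(T1) -> count=2 queue=[] holders={T2}
Step 12: signal(T2) -> count=3 queue=[] holders={none}
Step 13: wait(T5) -> count=2 queue=[] holders={T5}
Step 14: wait(T1) -> count=1 queue=[] holders={T1,T5}
Step 15: wait(T3) -> count=0 queue=[] holders={T1,T3,T5}
Step 16: wait(T6) -> count=0 queue=[T6] holders={T1,T3,T5}
Step 17: wait(T4) -> count=0 queue=[T6,T4] holders={T1,T3,T5}
Final holders: T1,T3,T5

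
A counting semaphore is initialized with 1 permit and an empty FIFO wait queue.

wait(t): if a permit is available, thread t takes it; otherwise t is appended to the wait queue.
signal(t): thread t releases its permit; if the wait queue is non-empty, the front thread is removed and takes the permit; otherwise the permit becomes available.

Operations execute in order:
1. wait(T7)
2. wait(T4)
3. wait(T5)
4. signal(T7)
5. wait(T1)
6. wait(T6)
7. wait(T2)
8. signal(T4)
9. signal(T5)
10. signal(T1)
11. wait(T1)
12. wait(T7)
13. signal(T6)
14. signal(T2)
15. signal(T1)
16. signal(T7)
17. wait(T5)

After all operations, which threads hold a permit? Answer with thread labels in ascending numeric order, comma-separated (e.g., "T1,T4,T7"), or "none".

Answer: T5

Derivation:
Step 1: wait(T7) -> count=0 queue=[] holders={T7}
Step 2: wait(T4) -> count=0 queue=[T4] holders={T7}
Step 3: wait(T5) -> count=0 queue=[T4,T5] holders={T7}
Step 4: signal(T7) -> count=0 queue=[T5] holders={T4}
Step 5: wait(T1) -> count=0 queue=[T5,T1] holders={T4}
Step 6: wait(T6) -> count=0 queue=[T5,T1,T6] holders={T4}
Step 7: wait(T2) -> count=0 queue=[T5,T1,T6,T2] holders={T4}
Step 8: signal(T4) -> count=0 queue=[T1,T6,T2] holders={T5}
Step 9: signal(T5) -> count=0 queue=[T6,T2] holders={T1}
Step 10: signal(T1) -> count=0 queue=[T2] holders={T6}
Step 11: wait(T1) -> count=0 queue=[T2,T1] holders={T6}
Step 12: wait(T7) -> count=0 queue=[T2,T1,T7] holders={T6}
Step 13: signal(T6) -> count=0 queue=[T1,T7] holders={T2}
Step 14: signal(T2) -> count=0 queue=[T7] holders={T1}
Step 15: signal(T1) -> count=0 queue=[] holders={T7}
Step 16: signal(T7) -> count=1 queue=[] holders={none}
Step 17: wait(T5) -> count=0 queue=[] holders={T5}
Final holders: T5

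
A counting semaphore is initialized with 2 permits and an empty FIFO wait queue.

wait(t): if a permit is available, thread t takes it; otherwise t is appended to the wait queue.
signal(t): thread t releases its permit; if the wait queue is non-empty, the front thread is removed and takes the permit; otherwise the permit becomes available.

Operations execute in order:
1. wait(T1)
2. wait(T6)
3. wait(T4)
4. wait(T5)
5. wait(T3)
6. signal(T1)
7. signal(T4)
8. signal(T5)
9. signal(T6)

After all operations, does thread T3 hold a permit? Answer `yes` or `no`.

Answer: yes

Derivation:
Step 1: wait(T1) -> count=1 queue=[] holders={T1}
Step 2: wait(T6) -> count=0 queue=[] holders={T1,T6}
Step 3: wait(T4) -> count=0 queue=[T4] holders={T1,T6}
Step 4: wait(T5) -> count=0 queue=[T4,T5] holders={T1,T6}
Step 5: wait(T3) -> count=0 queue=[T4,T5,T3] holders={T1,T6}
Step 6: signal(T1) -> count=0 queue=[T5,T3] holders={T4,T6}
Step 7: signal(T4) -> count=0 queue=[T3] holders={T5,T6}
Step 8: signal(T5) -> count=0 queue=[] holders={T3,T6}
Step 9: signal(T6) -> count=1 queue=[] holders={T3}
Final holders: {T3} -> T3 in holders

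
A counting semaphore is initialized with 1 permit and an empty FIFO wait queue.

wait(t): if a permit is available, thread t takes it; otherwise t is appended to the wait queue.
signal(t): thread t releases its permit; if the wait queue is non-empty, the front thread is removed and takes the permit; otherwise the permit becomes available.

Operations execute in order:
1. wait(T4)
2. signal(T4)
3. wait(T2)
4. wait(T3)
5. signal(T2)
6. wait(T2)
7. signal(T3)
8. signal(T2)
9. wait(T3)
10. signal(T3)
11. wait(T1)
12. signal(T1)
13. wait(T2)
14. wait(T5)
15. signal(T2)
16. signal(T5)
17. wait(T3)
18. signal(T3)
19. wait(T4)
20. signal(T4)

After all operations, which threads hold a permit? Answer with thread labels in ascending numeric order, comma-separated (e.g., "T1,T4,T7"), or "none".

Answer: none

Derivation:
Step 1: wait(T4) -> count=0 queue=[] holders={T4}
Step 2: signal(T4) -> count=1 queue=[] holders={none}
Step 3: wait(T2) -> count=0 queue=[] holders={T2}
Step 4: wait(T3) -> count=0 queue=[T3] holders={T2}
Step 5: signal(T2) -> count=0 queue=[] holders={T3}
Step 6: wait(T2) -> count=0 queue=[T2] holders={T3}
Step 7: signal(T3) -> count=0 queue=[] holders={T2}
Step 8: signal(T2) -> count=1 queue=[] holders={none}
Step 9: wait(T3) -> count=0 queue=[] holders={T3}
Step 10: signal(T3) -> count=1 queue=[] holders={none}
Step 11: wait(T1) -> count=0 queue=[] holders={T1}
Step 12: signal(T1) -> count=1 queue=[] holders={none}
Step 13: wait(T2) -> count=0 queue=[] holders={T2}
Step 14: wait(T5) -> count=0 queue=[T5] holders={T2}
Step 15: signal(T2) -> count=0 queue=[] holders={T5}
Step 16: signal(T5) -> count=1 queue=[] holders={none}
Step 17: wait(T3) -> count=0 queue=[] holders={T3}
Step 18: signal(T3) -> count=1 queue=[] holders={none}
Step 19: wait(T4) -> count=0 queue=[] holders={T4}
Step 20: signal(T4) -> count=1 queue=[] holders={none}
Final holders: none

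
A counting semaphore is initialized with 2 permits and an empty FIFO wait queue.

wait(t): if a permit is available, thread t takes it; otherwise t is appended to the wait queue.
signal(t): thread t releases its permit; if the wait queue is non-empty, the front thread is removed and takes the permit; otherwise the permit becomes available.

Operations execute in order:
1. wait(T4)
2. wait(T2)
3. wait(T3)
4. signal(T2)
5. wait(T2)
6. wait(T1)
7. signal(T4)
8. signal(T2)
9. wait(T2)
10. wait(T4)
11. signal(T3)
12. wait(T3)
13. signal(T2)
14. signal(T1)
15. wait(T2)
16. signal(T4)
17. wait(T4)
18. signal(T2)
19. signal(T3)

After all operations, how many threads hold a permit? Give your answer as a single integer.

Answer: 1

Derivation:
Step 1: wait(T4) -> count=1 queue=[] holders={T4}
Step 2: wait(T2) -> count=0 queue=[] holders={T2,T4}
Step 3: wait(T3) -> count=0 queue=[T3] holders={T2,T4}
Step 4: signal(T2) -> count=0 queue=[] holders={T3,T4}
Step 5: wait(T2) -> count=0 queue=[T2] holders={T3,T4}
Step 6: wait(T1) -> count=0 queue=[T2,T1] holders={T3,T4}
Step 7: signal(T4) -> count=0 queue=[T1] holders={T2,T3}
Step 8: signal(T2) -> count=0 queue=[] holders={T1,T3}
Step 9: wait(T2) -> count=0 queue=[T2] holders={T1,T3}
Step 10: wait(T4) -> count=0 queue=[T2,T4] holders={T1,T3}
Step 11: signal(T3) -> count=0 queue=[T4] holders={T1,T2}
Step 12: wait(T3) -> count=0 queue=[T4,T3] holders={T1,T2}
Step 13: signal(T2) -> count=0 queue=[T3] holders={T1,T4}
Step 14: signal(T1) -> count=0 queue=[] holders={T3,T4}
Step 15: wait(T2) -> count=0 queue=[T2] holders={T3,T4}
Step 16: signal(T4) -> count=0 queue=[] holders={T2,T3}
Step 17: wait(T4) -> count=0 queue=[T4] holders={T2,T3}
Step 18: signal(T2) -> count=0 queue=[] holders={T3,T4}
Step 19: signal(T3) -> count=1 queue=[] holders={T4}
Final holders: {T4} -> 1 thread(s)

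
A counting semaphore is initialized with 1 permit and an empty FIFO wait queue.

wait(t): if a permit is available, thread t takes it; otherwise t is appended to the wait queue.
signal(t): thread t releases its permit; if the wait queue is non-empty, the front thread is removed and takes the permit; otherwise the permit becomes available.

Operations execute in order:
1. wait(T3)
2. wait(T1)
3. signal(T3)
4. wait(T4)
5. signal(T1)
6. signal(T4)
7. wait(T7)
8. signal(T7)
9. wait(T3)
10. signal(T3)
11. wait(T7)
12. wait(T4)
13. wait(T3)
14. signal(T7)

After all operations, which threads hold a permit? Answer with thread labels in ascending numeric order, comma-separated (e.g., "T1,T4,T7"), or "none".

Step 1: wait(T3) -> count=0 queue=[] holders={T3}
Step 2: wait(T1) -> count=0 queue=[T1] holders={T3}
Step 3: signal(T3) -> count=0 queue=[] holders={T1}
Step 4: wait(T4) -> count=0 queue=[T4] holders={T1}
Step 5: signal(T1) -> count=0 queue=[] holders={T4}
Step 6: signal(T4) -> count=1 queue=[] holders={none}
Step 7: wait(T7) -> count=0 queue=[] holders={T7}
Step 8: signal(T7) -> count=1 queue=[] holders={none}
Step 9: wait(T3) -> count=0 queue=[] holders={T3}
Step 10: signal(T3) -> count=1 queue=[] holders={none}
Step 11: wait(T7) -> count=0 queue=[] holders={T7}
Step 12: wait(T4) -> count=0 queue=[T4] holders={T7}
Step 13: wait(T3) -> count=0 queue=[T4,T3] holders={T7}
Step 14: signal(T7) -> count=0 queue=[T3] holders={T4}
Final holders: T4

Answer: T4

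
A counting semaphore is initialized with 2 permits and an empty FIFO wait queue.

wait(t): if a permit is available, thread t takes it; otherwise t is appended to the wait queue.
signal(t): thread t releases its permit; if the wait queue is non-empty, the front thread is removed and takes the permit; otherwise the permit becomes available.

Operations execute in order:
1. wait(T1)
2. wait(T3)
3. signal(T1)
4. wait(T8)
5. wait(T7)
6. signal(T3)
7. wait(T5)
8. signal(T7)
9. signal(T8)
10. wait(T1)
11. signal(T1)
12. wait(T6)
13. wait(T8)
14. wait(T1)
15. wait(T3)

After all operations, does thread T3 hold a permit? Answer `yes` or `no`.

Answer: no

Derivation:
Step 1: wait(T1) -> count=1 queue=[] holders={T1}
Step 2: wait(T3) -> count=0 queue=[] holders={T1,T3}
Step 3: signal(T1) -> count=1 queue=[] holders={T3}
Step 4: wait(T8) -> count=0 queue=[] holders={T3,T8}
Step 5: wait(T7) -> count=0 queue=[T7] holders={T3,T8}
Step 6: signal(T3) -> count=0 queue=[] holders={T7,T8}
Step 7: wait(T5) -> count=0 queue=[T5] holders={T7,T8}
Step 8: signal(T7) -> count=0 queue=[] holders={T5,T8}
Step 9: signal(T8) -> count=1 queue=[] holders={T5}
Step 10: wait(T1) -> count=0 queue=[] holders={T1,T5}
Step 11: signal(T1) -> count=1 queue=[] holders={T5}
Step 12: wait(T6) -> count=0 queue=[] holders={T5,T6}
Step 13: wait(T8) -> count=0 queue=[T8] holders={T5,T6}
Step 14: wait(T1) -> count=0 queue=[T8,T1] holders={T5,T6}
Step 15: wait(T3) -> count=0 queue=[T8,T1,T3] holders={T5,T6}
Final holders: {T5,T6} -> T3 not in holders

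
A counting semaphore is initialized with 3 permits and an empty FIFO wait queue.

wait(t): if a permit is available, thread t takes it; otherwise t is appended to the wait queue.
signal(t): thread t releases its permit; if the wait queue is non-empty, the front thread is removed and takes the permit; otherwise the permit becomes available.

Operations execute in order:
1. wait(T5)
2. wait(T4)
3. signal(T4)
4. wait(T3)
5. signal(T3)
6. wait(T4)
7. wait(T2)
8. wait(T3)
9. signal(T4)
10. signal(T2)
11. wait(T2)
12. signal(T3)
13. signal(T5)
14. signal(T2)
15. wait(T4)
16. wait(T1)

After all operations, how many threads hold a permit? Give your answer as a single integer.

Step 1: wait(T5) -> count=2 queue=[] holders={T5}
Step 2: wait(T4) -> count=1 queue=[] holders={T4,T5}
Step 3: signal(T4) -> count=2 queue=[] holders={T5}
Step 4: wait(T3) -> count=1 queue=[] holders={T3,T5}
Step 5: signal(T3) -> count=2 queue=[] holders={T5}
Step 6: wait(T4) -> count=1 queue=[] holders={T4,T5}
Step 7: wait(T2) -> count=0 queue=[] holders={T2,T4,T5}
Step 8: wait(T3) -> count=0 queue=[T3] holders={T2,T4,T5}
Step 9: signal(T4) -> count=0 queue=[] holders={T2,T3,T5}
Step 10: signal(T2) -> count=1 queue=[] holders={T3,T5}
Step 11: wait(T2) -> count=0 queue=[] holders={T2,T3,T5}
Step 12: signal(T3) -> count=1 queue=[] holders={T2,T5}
Step 13: signal(T5) -> count=2 queue=[] holders={T2}
Step 14: signal(T2) -> count=3 queue=[] holders={none}
Step 15: wait(T4) -> count=2 queue=[] holders={T4}
Step 16: wait(T1) -> count=1 queue=[] holders={T1,T4}
Final holders: {T1,T4} -> 2 thread(s)

Answer: 2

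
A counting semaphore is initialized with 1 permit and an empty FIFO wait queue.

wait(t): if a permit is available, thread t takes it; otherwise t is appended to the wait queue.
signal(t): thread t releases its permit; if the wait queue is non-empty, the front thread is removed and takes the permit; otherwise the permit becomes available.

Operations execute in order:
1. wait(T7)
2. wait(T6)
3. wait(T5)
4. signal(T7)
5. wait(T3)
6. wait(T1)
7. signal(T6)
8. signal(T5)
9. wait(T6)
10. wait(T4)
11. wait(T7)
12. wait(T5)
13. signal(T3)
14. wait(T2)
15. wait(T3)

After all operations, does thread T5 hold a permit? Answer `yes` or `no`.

Step 1: wait(T7) -> count=0 queue=[] holders={T7}
Step 2: wait(T6) -> count=0 queue=[T6] holders={T7}
Step 3: wait(T5) -> count=0 queue=[T6,T5] holders={T7}
Step 4: signal(T7) -> count=0 queue=[T5] holders={T6}
Step 5: wait(T3) -> count=0 queue=[T5,T3] holders={T6}
Step 6: wait(T1) -> count=0 queue=[T5,T3,T1] holders={T6}
Step 7: signal(T6) -> count=0 queue=[T3,T1] holders={T5}
Step 8: signal(T5) -> count=0 queue=[T1] holders={T3}
Step 9: wait(T6) -> count=0 queue=[T1,T6] holders={T3}
Step 10: wait(T4) -> count=0 queue=[T1,T6,T4] holders={T3}
Step 11: wait(T7) -> count=0 queue=[T1,T6,T4,T7] holders={T3}
Step 12: wait(T5) -> count=0 queue=[T1,T6,T4,T7,T5] holders={T3}
Step 13: signal(T3) -> count=0 queue=[T6,T4,T7,T5] holders={T1}
Step 14: wait(T2) -> count=0 queue=[T6,T4,T7,T5,T2] holders={T1}
Step 15: wait(T3) -> count=0 queue=[T6,T4,T7,T5,T2,T3] holders={T1}
Final holders: {T1} -> T5 not in holders

Answer: no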